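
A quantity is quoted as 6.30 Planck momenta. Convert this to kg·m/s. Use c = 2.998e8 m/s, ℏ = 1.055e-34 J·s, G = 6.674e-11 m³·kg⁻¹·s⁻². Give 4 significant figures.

41.12 kg·m/s

One Planck momentum: p_P = √(ℏc³/G) = 6.527 kg·m/s.
6.30 × 6.527 kg·m/s = 41.12 kg·m/s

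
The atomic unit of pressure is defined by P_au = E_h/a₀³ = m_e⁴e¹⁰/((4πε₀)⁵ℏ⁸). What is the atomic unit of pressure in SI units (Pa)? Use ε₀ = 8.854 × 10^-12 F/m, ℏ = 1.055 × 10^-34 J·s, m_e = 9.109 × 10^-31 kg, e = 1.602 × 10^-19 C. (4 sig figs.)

2.929 × 10^13 Pa

P_au = E_h/a₀³ = m_e⁴e¹⁰/((4πε₀)⁵ℏ⁸)
E_h = 4.354 × 10^-18 J
a₀ = 5.297 × 10^-11 m
E_h/a₀³ = 2.929 × 10^13 Pa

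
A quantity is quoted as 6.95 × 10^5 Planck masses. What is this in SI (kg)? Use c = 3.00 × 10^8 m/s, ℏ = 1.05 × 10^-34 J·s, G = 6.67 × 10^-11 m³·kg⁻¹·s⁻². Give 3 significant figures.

0.0151 kg

One Planck mass: m_P = √(ℏc/G) = 2.17 × 10^-8 kg.
6.95 × 10^5 × 2.17 × 10^-8 kg = 0.0151 kg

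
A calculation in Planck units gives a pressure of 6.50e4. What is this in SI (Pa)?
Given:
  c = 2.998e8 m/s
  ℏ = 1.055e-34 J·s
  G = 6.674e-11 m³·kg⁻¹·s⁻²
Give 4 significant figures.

One Planck pressure: p_P = c⁷/(ℏG²) = 4.632e113 Pa.
6.50e4 × 4.632e113 Pa = 3.011e118 Pa

3.011e118 Pa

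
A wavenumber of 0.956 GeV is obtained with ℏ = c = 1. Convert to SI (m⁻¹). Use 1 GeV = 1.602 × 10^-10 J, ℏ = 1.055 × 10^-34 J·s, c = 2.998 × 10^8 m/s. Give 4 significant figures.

4.842 × 10^15 m⁻¹

Inverse length is [E]/(ℏc).
1 GeV → 1/(ℏc) × (1 GeV in J) = 5.065 × 10^15 m⁻¹.
Result: 0.956 × 5.065 × 10^15 = 4.842 × 10^15 m⁻¹.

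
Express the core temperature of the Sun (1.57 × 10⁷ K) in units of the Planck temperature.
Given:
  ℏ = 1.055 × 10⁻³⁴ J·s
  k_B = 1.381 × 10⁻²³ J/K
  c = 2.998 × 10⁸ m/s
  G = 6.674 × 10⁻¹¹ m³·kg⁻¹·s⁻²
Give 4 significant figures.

Planck temperature: T_P = √(ℏc⁵/G) / k_B = 1.417 × 10³² K.
1.57 × 10⁷ / 1.417 × 10³² = 1.108 × 10⁻²⁵

1.108 × 10⁻²⁵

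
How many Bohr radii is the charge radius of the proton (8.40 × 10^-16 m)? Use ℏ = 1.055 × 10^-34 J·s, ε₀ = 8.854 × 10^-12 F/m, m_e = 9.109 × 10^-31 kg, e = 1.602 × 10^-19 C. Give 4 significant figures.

Bohr radius: a₀ = 4πε₀ℏ²/(m_e e²) = 5.297 × 10^-11 m.
8.40 × 10^-16 / 5.297 × 10^-11 = 1.586 × 10^-5

1.586 × 10^-5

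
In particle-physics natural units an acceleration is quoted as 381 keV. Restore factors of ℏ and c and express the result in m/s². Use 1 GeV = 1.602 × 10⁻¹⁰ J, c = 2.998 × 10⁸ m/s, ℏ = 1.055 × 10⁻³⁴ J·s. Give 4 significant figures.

1.734 × 10²⁹ m/s²

Acceleration is [L]/[T]² = c·[E]/ℏ.
1 GeV → c/ℏ × (1 GeV in J) = 4.552 × 10³² m/s².
Convert the energy scale: 381 keV = 3.81 × 10⁻⁴ GeV.
Result: 3.81 × 10⁻⁴ × 4.552 × 10³² = 1.734 × 10²⁹ m/s².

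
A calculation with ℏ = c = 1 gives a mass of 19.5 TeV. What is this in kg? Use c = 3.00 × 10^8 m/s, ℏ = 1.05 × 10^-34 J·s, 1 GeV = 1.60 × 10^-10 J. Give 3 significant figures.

3.47 × 10^-23 kg

Mass is [E]/c²; divide by c².
1 GeV → 1/c² × (1 GeV in J) = 1.78 × 10^-27 kg.
Convert the energy scale: 19.5 TeV = 1.95 × 10^4 GeV.
Result: 1.95 × 10^4 × 1.78 × 10^-27 = 3.47 × 10^-23 kg.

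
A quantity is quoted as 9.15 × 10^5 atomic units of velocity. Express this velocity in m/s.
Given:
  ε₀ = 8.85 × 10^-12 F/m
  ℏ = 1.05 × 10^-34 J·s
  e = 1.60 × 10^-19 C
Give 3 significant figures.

One atomic unit of velocity: v_au = e²/(4πε₀ℏ) = 2.19 × 10^6 m/s.
9.15 × 10^5 × 2.19 × 10^6 m/s = 2.01 × 10^12 m/s

2.01 × 10^12 m/s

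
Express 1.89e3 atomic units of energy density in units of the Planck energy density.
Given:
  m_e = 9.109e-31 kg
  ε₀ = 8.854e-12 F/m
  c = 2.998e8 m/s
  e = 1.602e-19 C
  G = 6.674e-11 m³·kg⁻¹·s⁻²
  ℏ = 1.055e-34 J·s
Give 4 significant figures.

1.195e-97

atomic unit of energy density: u_au = E_h/a₀³ = m_e⁴e¹⁰/((4πε₀)⁵ℏ⁸) = 2.929e13 J/m³
Planck energy density: u_P = c⁷/(ℏG²) = 4.632e113 J/m³
1.89e3 × 2.929e13 / 4.632e113 = 1.195e-97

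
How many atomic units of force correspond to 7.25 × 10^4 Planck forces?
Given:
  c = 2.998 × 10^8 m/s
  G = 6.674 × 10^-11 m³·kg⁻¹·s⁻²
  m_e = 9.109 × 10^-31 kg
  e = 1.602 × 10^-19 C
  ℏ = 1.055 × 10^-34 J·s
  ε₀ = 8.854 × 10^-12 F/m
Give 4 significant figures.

1.068 × 10^56

Planck force: F_P = c⁴/G = 1.210 × 10^44 N
atomic unit of force: F_au = E_h/a₀ = m_e²e⁶/((4πε₀)³ℏ⁴) = 8.220 × 10^-8 N
7.25 × 10^4 × 1.210 × 10^44 / 8.220 × 10^-8 = 1.068 × 10^56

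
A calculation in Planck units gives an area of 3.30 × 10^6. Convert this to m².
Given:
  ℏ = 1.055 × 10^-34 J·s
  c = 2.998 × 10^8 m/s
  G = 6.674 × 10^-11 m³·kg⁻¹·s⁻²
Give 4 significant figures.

One Planck area: A_P = ℏG/c³ = 2.613 × 10^-70 m².
3.30 × 10^6 × 2.613 × 10^-70 m² = 8.623 × 10^-64 m²

8.623 × 10^-64 m²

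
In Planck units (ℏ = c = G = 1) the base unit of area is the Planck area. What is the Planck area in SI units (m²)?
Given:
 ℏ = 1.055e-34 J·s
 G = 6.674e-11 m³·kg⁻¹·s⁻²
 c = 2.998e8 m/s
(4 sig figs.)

2.613e-70 m²

A_P = ℏG/c³
  = 7.041e-45 / 2.695e25
  = 2.613e-70 m²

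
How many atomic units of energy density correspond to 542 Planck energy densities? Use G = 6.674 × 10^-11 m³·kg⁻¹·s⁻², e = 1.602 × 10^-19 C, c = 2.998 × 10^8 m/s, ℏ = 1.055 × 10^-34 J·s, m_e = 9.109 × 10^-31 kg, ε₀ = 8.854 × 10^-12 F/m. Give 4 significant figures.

8.571 × 10^102

Planck energy density: u_P = c⁷/(ℏG²) = 4.632 × 10^113 J/m³
atomic unit of energy density: u_au = E_h/a₀³ = m_e⁴e¹⁰/((4πε₀)⁵ℏ⁸) = 2.929 × 10^13 J/m³
542 × 4.632 × 10^113 / 2.929 × 10^13 = 8.571 × 10^102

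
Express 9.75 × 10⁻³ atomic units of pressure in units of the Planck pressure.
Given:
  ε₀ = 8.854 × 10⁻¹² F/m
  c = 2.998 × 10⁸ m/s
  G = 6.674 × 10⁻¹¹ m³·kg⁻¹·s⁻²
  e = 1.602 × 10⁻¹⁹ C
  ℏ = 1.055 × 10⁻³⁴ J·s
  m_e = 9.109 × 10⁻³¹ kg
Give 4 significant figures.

atomic unit of pressure: P_au = E_h/a₀³ = m_e⁴e¹⁰/((4πε₀)⁵ℏ⁸) = 2.929 × 10¹³ Pa
Planck pressure: p_P = c⁷/(ℏG²) = 4.632 × 10¹¹³ Pa
9.75 × 10⁻³ × 2.929 × 10¹³ / 4.632 × 10¹¹³ = 6.165 × 10⁻¹⁰³

6.165 × 10⁻¹⁰³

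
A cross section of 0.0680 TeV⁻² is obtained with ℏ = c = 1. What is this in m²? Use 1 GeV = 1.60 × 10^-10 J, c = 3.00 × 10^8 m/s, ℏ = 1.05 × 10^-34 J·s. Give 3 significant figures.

2.64 × 10^-39 m²

Area is [L]² = [E]⁻²·(ℏc)²; restore (ℏc)².
1 GeV⁻² → (ℏc)² × (1 GeV in J)⁻² = 3.88 × 10^-32 m².
Convert the energy scale: 0.0680 TeV⁻² = 6.80 × 10^-8 GeV⁻².
Result: 6.80 × 10^-8 × 3.88 × 10^-32 = 2.64 × 10^-39 m².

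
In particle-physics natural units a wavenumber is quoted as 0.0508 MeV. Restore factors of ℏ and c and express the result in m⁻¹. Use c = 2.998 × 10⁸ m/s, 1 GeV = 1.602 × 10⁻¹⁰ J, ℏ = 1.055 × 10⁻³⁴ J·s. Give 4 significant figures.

2.573 × 10¹¹ m⁻¹

Inverse length is [E]/(ℏc).
1 GeV → 1/(ℏc) × (1 GeV in J) = 5.065 × 10¹⁵ m⁻¹.
Convert the energy scale: 0.0508 MeV = 5.08 × 10⁻⁵ GeV.
Result: 5.08 × 10⁻⁵ × 5.065 × 10¹⁵ = 2.573 × 10¹¹ m⁻¹.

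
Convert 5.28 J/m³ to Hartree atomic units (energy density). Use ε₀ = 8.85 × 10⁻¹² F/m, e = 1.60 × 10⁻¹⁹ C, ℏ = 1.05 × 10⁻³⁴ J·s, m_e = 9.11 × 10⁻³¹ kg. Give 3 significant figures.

atomic unit of energy density: u_au = E_h/a₀³ = m_e⁴e¹⁰/((4πε₀)⁵ℏ⁸) = 3.01 × 10¹³ J/m³.
5.28 / 3.01 × 10¹³ = 1.75 × 10⁻¹³

1.75 × 10⁻¹³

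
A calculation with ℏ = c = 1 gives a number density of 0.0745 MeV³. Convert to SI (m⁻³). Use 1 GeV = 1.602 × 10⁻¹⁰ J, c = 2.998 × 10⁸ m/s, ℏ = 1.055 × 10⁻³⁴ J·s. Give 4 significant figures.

Number density is [L]⁻³ = [E]³/(ℏc)³.
1 GeV³ → 1/(ℏc)³ × (1 GeV in J)³ = 1.299 × 10⁴⁷ m⁻³.
Convert the energy scale: 0.0745 MeV³ = 7.45 × 10⁻¹¹ GeV³.
Result: 7.45 × 10⁻¹¹ × 1.299 × 10⁴⁷ = 9.680 × 10³⁶ m⁻³.

9.680 × 10³⁶ m⁻³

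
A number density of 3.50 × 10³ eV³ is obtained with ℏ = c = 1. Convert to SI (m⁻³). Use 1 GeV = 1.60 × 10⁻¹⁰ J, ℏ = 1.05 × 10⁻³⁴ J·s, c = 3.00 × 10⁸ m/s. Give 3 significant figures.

Number density is [L]⁻³ = [E]³/(ℏc)³.
1 GeV³ → 1/(ℏc)³ × (1 GeV in J)³ = 1.31 × 10⁴⁷ m⁻³.
Convert the energy scale: 3.50 × 10³ eV³ = 3.50 × 10⁻²⁴ GeV³.
Result: 3.50 × 10⁻²⁴ × 1.31 × 10⁴⁷ = 4.59 × 10²³ m⁻³.

4.59 × 10²³ m⁻³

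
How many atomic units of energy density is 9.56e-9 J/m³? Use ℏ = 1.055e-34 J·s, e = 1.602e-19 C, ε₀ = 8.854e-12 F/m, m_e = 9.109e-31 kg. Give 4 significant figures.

3.264e-22

atomic unit of energy density: u_au = E_h/a₀³ = m_e⁴e¹⁰/((4πε₀)⁵ℏ⁸) = 2.929e13 J/m³.
9.56e-9 / 2.929e13 = 3.264e-22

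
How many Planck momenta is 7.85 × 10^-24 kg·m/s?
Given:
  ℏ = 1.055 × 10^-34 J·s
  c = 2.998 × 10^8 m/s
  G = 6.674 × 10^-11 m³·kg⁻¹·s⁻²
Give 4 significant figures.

1.203 × 10^-24

Planck momentum: p_P = √(ℏc³/G) = 6.527 kg·m/s.
7.85 × 10^-24 / 6.527 = 1.203 × 10^-24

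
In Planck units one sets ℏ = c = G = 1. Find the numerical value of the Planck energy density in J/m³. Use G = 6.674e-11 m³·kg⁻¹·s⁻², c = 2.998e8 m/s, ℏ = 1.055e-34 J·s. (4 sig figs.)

4.632e113 J/m³

u_P = c⁷/(ℏG²)
  = 2.177e59 / 4.699e-55
  = 4.632e113 J/m³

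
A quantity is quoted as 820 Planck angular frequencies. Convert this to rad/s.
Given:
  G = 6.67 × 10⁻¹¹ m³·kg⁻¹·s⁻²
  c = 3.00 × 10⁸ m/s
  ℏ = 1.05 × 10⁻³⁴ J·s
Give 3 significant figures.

One Planck angular frequency: ω_P = √(c⁵/(ℏG)) = 1.86 × 10⁴³ rad/s.
820 × 1.86 × 10⁴³ rad/s = 1.53 × 10⁴⁶ rad/s

1.53 × 10⁴⁶ rad/s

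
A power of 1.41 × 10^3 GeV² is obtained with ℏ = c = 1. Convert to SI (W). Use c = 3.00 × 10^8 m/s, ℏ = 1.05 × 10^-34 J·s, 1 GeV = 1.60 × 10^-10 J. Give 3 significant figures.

Power is [E]/[T] = [E]²/ℏ.
1 GeV² → 1/ℏ × (1 GeV in J)² = 2.44 × 10^14 W.
Result: 1.41 × 10^3 × 2.44 × 10^14 = 3.44 × 10^17 W.

3.44 × 10^17 W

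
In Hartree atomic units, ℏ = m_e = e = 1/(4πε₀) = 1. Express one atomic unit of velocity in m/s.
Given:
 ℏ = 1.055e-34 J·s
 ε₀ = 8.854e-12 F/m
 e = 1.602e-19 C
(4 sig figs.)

From ℏ = m_e = e = 1/(4πε₀) = 1 the velocity scale is v_au = e²/(4πε₀ℏ).
  = 2.566e-38 / 1.174e-44
  = 2.186e6 m/s

2.186e6 m/s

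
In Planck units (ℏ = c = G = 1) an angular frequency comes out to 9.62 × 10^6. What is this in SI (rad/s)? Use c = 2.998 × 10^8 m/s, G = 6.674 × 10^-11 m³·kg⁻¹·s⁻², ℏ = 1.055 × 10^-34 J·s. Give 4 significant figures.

One Planck angular frequency: ω_P = √(c⁵/(ℏG)) = 1.855 × 10^43 rad/s.
9.62 × 10^6 × 1.855 × 10^43 rad/s = 1.784 × 10^50 rad/s

1.784 × 10^50 rad/s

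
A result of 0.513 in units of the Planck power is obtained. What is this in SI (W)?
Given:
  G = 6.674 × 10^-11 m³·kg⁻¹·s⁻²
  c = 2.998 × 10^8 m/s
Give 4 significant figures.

One Planck power: P_P = c⁵/G = 3.629 × 10^52 W.
0.513 × 3.629 × 10^52 W = 1.862 × 10^52 W

1.862 × 10^52 W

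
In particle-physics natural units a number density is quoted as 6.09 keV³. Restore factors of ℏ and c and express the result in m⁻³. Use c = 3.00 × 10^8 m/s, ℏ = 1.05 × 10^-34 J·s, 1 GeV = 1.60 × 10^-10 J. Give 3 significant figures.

7.98 × 10^29 m⁻³

Number density is [L]⁻³ = [E]³/(ℏc)³.
1 GeV³ → 1/(ℏc)³ × (1 GeV in J)³ = 1.31 × 10^47 m⁻³.
Convert the energy scale: 6.09 keV³ = 6.09 × 10^-18 GeV³.
Result: 6.09 × 10^-18 × 1.31 × 10^47 = 7.98 × 10^29 m⁻³.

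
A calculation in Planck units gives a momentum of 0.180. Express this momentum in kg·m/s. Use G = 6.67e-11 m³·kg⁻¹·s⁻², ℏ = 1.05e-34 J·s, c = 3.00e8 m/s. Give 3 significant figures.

1.17 kg·m/s

One Planck momentum: p_P = √(ℏc³/G) = 6.52 kg·m/s.
0.180 × 6.52 kg·m/s = 1.17 kg·m/s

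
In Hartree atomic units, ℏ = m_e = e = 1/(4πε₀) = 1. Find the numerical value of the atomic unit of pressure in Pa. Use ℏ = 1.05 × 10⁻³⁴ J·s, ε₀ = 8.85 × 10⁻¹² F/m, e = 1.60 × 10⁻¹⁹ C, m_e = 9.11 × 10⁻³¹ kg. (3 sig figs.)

3.01 × 10¹³ Pa

From ℏ = m_e = e = 1/(4πε₀) = 1 the pressure scale is P_au = E_h/a₀³ = m_e⁴e¹⁰/((4πε₀)⁵ℏ⁸).
E_h = 4.38 × 10⁻¹⁸ J
a₀ = 5.26 × 10⁻¹¹ m
E_h/a₀³ = 3.01 × 10¹³ Pa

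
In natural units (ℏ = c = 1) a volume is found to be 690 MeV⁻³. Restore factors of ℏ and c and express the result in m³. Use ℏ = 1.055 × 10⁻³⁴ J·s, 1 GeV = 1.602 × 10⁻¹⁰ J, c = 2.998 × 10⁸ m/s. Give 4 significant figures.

5.310 × 10⁻³⁶ m³

Volume is [L]³ = [E]⁻³·(ℏc)³.
1 GeV⁻³ → (ℏc)³ × (1 GeV in J)⁻³ = 7.696 × 10⁻⁴⁸ m³.
Convert the energy scale: 690 MeV⁻³ = 6.90 × 10¹¹ GeV⁻³.
Result: 6.90 × 10¹¹ × 7.696 × 10⁻⁴⁸ = 5.310 × 10⁻³⁶ m³.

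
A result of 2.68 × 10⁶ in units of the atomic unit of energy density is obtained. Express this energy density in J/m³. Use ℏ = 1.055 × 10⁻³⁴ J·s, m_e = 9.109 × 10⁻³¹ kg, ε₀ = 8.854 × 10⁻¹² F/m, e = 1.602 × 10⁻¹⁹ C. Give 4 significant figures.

7.850 × 10¹⁹ J/m³

One atomic unit of energy density: u_au = E_h/a₀³ = m_e⁴e¹⁰/((4πε₀)⁵ℏ⁸) = 2.929 × 10¹³ J/m³.
2.68 × 10⁶ × 2.929 × 10¹³ J/m³ = 7.850 × 10¹⁹ J/m³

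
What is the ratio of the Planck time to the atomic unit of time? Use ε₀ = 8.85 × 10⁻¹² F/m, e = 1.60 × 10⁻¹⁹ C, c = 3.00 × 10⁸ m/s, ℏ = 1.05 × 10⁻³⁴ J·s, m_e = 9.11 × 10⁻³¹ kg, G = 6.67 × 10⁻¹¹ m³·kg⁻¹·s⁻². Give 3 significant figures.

2.24 × 10⁻²⁷

Planck time: t_P = √(ℏG/c⁵) = 5.37 × 10⁻⁴⁴ s
atomic unit of time: τ_au = (4πε₀)²ℏ³/(m_e e⁴) = 2.40 × 10⁻¹⁷ s
ratio = 5.37 × 10⁻⁴⁴ / 2.40 × 10⁻¹⁷ = 2.24 × 10⁻²⁷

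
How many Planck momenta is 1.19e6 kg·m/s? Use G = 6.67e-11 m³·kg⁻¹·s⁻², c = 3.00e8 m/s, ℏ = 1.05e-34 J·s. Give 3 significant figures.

Planck momentum: p_P = √(ℏc³/G) = 6.52 kg·m/s.
1.19e6 / 6.52 = 1.83e5

1.83e5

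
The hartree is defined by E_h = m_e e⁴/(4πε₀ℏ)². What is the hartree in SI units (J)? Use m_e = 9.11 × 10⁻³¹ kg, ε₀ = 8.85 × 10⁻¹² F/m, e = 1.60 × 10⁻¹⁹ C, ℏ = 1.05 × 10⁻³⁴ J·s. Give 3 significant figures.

4.38 × 10⁻¹⁸ J

E_h = m_e e⁴/(4πε₀ℏ)²
  = 5.97 × 10⁻¹⁰⁶ / 1.36 × 10⁻⁸⁸
  = 4.38 × 10⁻¹⁸ J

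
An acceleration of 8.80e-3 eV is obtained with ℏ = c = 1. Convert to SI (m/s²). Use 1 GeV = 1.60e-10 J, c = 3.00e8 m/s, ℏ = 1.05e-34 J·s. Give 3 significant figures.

Acceleration is [L]/[T]² = c·[E]/ℏ.
1 GeV → c/ℏ × (1 GeV in J) = 4.57e32 m/s².
Convert the energy scale: 8.80e-3 eV = 8.80e-12 GeV.
Result: 8.80e-12 × 4.57e32 = 4.02e21 m/s².

4.02e21 m/s²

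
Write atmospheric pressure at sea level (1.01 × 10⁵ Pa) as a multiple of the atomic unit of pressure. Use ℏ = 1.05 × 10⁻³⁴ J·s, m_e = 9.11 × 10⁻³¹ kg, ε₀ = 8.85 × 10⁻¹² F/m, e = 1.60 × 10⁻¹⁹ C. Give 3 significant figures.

3.35 × 10⁻⁹

atomic unit of pressure: P_au = E_h/a₀³ = m_e⁴e¹⁰/((4πε₀)⁵ℏ⁸) = 3.01 × 10¹³ Pa.
1.01 × 10⁵ / 3.01 × 10¹³ = 3.35 × 10⁻⁹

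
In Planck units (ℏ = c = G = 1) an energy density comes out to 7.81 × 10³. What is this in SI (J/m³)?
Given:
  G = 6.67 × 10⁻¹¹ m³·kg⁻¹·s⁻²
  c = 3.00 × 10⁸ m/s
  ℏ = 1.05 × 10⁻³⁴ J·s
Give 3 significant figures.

One Planck energy density: u_P = c⁷/(ℏG²) = 4.68 × 10¹¹³ J/m³.
7.81 × 10³ × 4.68 × 10¹¹³ J/m³ = 3.66 × 10¹¹⁷ J/m³

3.66 × 10¹¹⁷ J/m³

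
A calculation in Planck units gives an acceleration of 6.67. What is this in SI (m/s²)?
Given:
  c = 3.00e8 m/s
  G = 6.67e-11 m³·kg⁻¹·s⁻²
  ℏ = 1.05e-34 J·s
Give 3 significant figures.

3.73e52 m/s²

One Planck acceleration: a_P = √(c⁷/(ℏG)) = 5.59e51 m/s².
6.67 × 5.59e51 m/s² = 3.73e52 m/s²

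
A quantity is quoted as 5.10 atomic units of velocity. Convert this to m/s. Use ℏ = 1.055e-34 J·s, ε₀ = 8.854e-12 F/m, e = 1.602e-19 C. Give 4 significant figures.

One atomic unit of velocity: v_au = e²/(4πε₀ℏ) = 2.186e6 m/s.
5.10 × 2.186e6 m/s = 1.115e7 m/s

1.115e7 m/s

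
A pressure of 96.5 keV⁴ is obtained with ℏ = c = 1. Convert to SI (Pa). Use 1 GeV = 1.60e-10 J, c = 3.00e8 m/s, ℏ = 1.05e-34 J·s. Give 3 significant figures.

Pressure is [E]/[L]³ = [E]⁴/(ℏc)³.
1 GeV⁴ → 1/(ℏc)³ × (1 GeV in J)⁴ = 2.10e37 Pa.
Convert the energy scale: 96.5 keV⁴ = 9.65e-23 GeV⁴.
Result: 9.65e-23 × 2.10e37 = 2.02e15 Pa.

2.02e15 Pa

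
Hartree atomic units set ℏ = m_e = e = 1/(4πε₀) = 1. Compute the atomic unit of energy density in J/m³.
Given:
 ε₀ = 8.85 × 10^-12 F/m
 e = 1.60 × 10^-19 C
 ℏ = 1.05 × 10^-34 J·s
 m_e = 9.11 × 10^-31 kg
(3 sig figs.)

3.01 × 10^13 J/m³

From ℏ = m_e = e = 1/(4πε₀) = 1 the energy density scale is u_au = E_h/a₀³ = m_e⁴e¹⁰/((4πε₀)⁵ℏ⁸).
E_h = 4.38 × 10^-18 J
a₀ = 5.26 × 10^-11 m
E_h/a₀³ = 3.01 × 10^13 J/m³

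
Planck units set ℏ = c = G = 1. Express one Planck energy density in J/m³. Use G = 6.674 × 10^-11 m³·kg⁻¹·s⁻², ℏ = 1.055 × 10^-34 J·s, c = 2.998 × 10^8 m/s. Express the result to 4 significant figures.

4.632 × 10^113 J/m³

The unique combination of the constants set to 1 with dimensions of energy density is u_P = c⁷/(ℏG²).
  = 2.177 × 10^59 / 4.699 × 10^-55
  = 4.632 × 10^113 J/m³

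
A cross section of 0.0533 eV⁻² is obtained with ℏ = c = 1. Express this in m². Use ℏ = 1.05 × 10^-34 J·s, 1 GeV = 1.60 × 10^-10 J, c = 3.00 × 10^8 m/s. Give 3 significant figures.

2.07 × 10^-15 m²

Area is [L]² = [E]⁻²·(ℏc)²; restore (ℏc)².
1 GeV⁻² → (ℏc)² × (1 GeV in J)⁻² = 3.88 × 10^-32 m².
Convert the energy scale: 0.0533 eV⁻² = 5.33 × 10^16 GeV⁻².
Result: 5.33 × 10^16 × 3.88 × 10^-32 = 2.07 × 10^-15 m².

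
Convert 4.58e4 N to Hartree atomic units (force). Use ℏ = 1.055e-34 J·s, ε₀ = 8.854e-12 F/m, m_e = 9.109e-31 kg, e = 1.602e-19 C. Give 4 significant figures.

atomic unit of force: F_au = E_h/a₀ = m_e²e⁶/((4πε₀)³ℏ⁴) = 8.220e-8 N.
4.58e4 / 8.220e-8 = 5.572e11

5.572e11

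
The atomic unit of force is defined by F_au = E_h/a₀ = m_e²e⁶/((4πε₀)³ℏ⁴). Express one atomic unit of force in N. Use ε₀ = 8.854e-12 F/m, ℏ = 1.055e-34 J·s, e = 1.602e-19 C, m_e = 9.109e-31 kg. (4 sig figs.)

F_au = E_h/a₀ = m_e²e⁶/((4πε₀)³ℏ⁴)
E_h = 4.354e-18 J
a₀ = 5.297e-11 m
E_h/a₀ = 8.220e-8 N

8.220e-8 N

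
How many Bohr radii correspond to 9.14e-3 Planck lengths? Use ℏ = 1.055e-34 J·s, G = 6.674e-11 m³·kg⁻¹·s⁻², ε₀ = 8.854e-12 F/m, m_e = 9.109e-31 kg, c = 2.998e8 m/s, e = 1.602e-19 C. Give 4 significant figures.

Planck length: ℓ_P = √(ℏG/c³) = 1.616e-35 m
Bohr radius: a₀ = 4πε₀ℏ²/(m_e e²) = 5.297e-11 m
9.14e-3 × 1.616e-35 / 5.297e-11 = 2.789e-27

2.789e-27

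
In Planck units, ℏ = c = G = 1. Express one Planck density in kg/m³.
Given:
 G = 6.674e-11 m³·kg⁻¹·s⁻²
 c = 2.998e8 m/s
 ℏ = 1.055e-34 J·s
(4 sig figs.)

5.154e96 kg/m³

The unique combination of the constants set to 1 with dimensions of density is ρ_P = c⁵/(ℏG²).
  = 2.422e42 / 4.699e-55
  = 5.154e96 kg/m³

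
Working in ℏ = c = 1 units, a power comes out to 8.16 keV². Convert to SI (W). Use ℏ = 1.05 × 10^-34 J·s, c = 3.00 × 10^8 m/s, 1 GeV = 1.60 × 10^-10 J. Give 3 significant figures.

Power is [E]/[T] = [E]²/ℏ.
1 GeV² → 1/ℏ × (1 GeV in J)² = 2.44 × 10^14 W.
Convert the energy scale: 8.16 keV² = 8.16 × 10^-12 GeV².
Result: 8.16 × 10^-12 × 2.44 × 10^14 = 1.99 × 10^3 W.

1.99 × 10^3 W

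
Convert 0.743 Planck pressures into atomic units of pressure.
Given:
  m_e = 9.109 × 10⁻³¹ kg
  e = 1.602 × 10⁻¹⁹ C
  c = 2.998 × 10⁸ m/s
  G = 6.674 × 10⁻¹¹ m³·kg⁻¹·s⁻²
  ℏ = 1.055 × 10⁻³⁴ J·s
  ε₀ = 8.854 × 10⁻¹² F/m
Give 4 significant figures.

1.175 × 10¹⁰⁰

Planck pressure: p_P = c⁷/(ℏG²) = 4.632 × 10¹¹³ Pa
atomic unit of pressure: P_au = E_h/a₀³ = m_e⁴e¹⁰/((4πε₀)⁵ℏ⁸) = 2.929 × 10¹³ Pa
0.743 × 4.632 × 10¹¹³ / 2.929 × 10¹³ = 1.175 × 10¹⁰⁰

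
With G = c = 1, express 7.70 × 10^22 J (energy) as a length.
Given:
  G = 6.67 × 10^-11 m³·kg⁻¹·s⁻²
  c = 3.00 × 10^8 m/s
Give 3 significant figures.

Energy → length via G/c⁴.
7.70 × 10^22 J × (G/c⁴) = 6.34 × 10^-22 m

6.34 × 10^-22 m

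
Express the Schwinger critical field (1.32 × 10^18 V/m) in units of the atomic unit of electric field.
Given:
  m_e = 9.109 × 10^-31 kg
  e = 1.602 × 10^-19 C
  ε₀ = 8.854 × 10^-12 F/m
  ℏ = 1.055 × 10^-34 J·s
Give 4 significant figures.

atomic unit of electric field: E_au = E_h/(e a₀) = m_e²e⁵/((4πε₀)³ℏ⁴) = 5.131 × 10^11 V/m.
1.32 × 10^18 / 5.131 × 10^11 = 2.573 × 10^6

2.573 × 10^6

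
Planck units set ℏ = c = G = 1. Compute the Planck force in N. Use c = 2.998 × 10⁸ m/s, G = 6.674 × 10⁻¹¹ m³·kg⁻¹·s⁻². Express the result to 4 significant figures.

The unique combination of the constants set to 1 with dimensions of force is F_P = c⁴/G.
  = 8.078 × 10³³ / 6.674 × 10⁻¹¹
  = 1.210 × 10⁴⁴ N

1.210 × 10⁴⁴ N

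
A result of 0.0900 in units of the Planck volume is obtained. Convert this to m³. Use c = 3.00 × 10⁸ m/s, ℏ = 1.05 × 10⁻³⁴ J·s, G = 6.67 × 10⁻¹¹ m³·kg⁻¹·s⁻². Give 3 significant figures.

3.76 × 10⁻¹⁰⁶ m³

One Planck volume: V_P = (ℏG/c³)^(3/2) = 4.18 × 10⁻¹⁰⁵ m³.
0.0900 × 4.18 × 10⁻¹⁰⁵ m³ = 3.76 × 10⁻¹⁰⁶ m³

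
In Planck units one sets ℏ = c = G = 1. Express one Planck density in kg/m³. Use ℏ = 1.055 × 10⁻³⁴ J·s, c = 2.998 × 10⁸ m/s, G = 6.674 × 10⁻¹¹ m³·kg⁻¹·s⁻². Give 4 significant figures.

5.154 × 10⁹⁶ kg/m³

ρ_P = c⁵/(ℏG²)
  = 2.422 × 10⁴² / 4.699 × 10⁻⁵⁵
  = 5.154 × 10⁹⁶ kg/m³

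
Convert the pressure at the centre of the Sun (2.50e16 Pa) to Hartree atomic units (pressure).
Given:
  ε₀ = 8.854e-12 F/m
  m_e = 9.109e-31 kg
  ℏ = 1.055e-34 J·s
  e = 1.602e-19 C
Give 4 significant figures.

853.5

atomic unit of pressure: P_au = E_h/a₀³ = m_e⁴e¹⁰/((4πε₀)⁵ℏ⁸) = 2.929e13 Pa.
2.50e16 / 2.929e13 = 853.5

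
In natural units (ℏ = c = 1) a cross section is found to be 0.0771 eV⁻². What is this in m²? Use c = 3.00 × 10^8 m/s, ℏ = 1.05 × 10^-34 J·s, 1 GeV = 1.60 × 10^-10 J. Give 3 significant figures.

Area is [L]² = [E]⁻²·(ℏc)²; restore (ℏc)².
1 GeV⁻² → (ℏc)² × (1 GeV in J)⁻² = 3.88 × 10^-32 m².
Convert the energy scale: 0.0771 eV⁻² = 7.71 × 10^16 GeV⁻².
Result: 7.71 × 10^16 × 3.88 × 10^-32 = 2.99 × 10^-15 m².

2.99 × 10^-15 m²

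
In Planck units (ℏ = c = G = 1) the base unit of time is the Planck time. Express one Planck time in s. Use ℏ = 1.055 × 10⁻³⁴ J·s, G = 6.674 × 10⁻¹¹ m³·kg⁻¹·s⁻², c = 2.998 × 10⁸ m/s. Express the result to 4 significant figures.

t_P = √(ℏG/c⁵)
  = √(2.907 × 10⁻⁸⁷)
  = 5.392 × 10⁻⁴⁴ s

5.392 × 10⁻⁴⁴ s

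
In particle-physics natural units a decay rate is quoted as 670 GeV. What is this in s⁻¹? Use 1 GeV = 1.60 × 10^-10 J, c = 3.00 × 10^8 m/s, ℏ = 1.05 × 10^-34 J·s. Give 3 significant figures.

A rate is [E]/ℏ; divide by ℏ.
1 GeV → 1/ℏ × (1 GeV in J) = 1.52 × 10^24 s⁻¹.
Result: 670 × 1.52 × 10^24 = 1.02 × 10^27 s⁻¹.

1.02 × 10^27 s⁻¹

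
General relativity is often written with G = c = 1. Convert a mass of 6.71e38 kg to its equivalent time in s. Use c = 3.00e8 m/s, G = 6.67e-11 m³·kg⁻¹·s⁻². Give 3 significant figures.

Mass → time via G/c³.
6.71e38 kg × (G/c³) = 1.66e3 s

1.66e3 s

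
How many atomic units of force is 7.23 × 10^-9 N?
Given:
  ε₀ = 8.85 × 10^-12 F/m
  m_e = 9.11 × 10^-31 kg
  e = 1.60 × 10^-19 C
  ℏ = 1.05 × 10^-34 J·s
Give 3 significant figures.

atomic unit of force: F_au = E_h/a₀ = m_e²e⁶/((4πε₀)³ℏ⁴) = 8.33 × 10^-8 N.
7.23 × 10^-9 / 8.33 × 10^-8 = 0.0868

0.0868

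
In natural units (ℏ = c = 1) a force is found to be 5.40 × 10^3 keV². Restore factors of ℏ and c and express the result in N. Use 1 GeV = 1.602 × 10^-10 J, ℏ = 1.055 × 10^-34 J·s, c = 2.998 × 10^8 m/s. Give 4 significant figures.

4.382 × 10^-3 N

Force is [E]/[L] = [E]²/(ℏc); restore (ℏc)⁻¹.
1 GeV² → 1/(ℏc) × (1 GeV in J)² = 8.114 × 10^5 N.
Convert the energy scale: 5.40 × 10^3 keV² = 5.40 × 10^-9 GeV².
Result: 5.40 × 10^-9 × 8.114 × 10^5 = 4.382 × 10^-3 N.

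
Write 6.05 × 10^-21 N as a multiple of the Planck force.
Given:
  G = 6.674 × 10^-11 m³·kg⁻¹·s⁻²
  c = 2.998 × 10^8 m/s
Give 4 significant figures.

4.998 × 10^-65

Planck force: F_P = c⁴/G = 1.210 × 10^44 N.
6.05 × 10^-21 / 1.210 × 10^44 = 4.998 × 10^-65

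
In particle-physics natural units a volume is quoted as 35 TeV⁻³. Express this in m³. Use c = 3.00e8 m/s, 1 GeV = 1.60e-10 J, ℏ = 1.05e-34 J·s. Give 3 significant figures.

2.67e-55 m³

Volume is [L]³ = [E]⁻³·(ℏc)³.
1 GeV⁻³ → (ℏc)³ × (1 GeV in J)⁻³ = 7.63e-48 m³.
Convert the energy scale: 35 TeV⁻³ = 3.50e-8 GeV⁻³.
Result: 3.50e-8 × 7.63e-48 = 2.67e-55 m³.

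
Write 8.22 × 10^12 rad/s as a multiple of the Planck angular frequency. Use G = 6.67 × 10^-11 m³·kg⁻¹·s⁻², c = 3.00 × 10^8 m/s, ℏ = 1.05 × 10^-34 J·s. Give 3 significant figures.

Planck angular frequency: ω_P = √(c⁵/(ℏG)) = 1.86 × 10^43 rad/s.
8.22 × 10^12 / 1.86 × 10^43 = 4.41 × 10^-31

4.41 × 10^-31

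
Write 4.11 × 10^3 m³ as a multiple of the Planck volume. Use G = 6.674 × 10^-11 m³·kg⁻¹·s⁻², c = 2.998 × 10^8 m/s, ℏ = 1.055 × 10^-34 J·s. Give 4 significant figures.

Planck volume: V_P = (ℏG/c³)^(3/2) = 4.224 × 10^-105 m³.
4.11 × 10^3 / 4.224 × 10^-105 = 9.730 × 10^107

9.730 × 10^107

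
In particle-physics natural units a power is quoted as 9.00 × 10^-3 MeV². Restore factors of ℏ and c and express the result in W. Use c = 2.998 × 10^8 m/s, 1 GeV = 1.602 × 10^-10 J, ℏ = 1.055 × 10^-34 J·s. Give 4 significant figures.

Power is [E]/[T] = [E]²/ℏ.
1 GeV² → 1/ℏ × (1 GeV in J)² = 2.433 × 10^14 W.
Convert the energy scale: 9.00 × 10^-3 MeV² = 9.00 × 10^-9 GeV².
Result: 9.00 × 10^-9 × 2.433 × 10^14 = 2.189 × 10^6 W.

2.189 × 10^6 W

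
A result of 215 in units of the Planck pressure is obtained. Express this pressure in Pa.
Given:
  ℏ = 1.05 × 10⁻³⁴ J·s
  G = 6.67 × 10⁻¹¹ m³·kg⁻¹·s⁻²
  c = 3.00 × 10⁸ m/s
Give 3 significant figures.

1.01 × 10¹¹⁶ Pa

One Planck pressure: p_P = c⁷/(ℏG²) = 4.68 × 10¹¹³ Pa.
215 × 4.68 × 10¹¹³ Pa = 1.01 × 10¹¹⁶ Pa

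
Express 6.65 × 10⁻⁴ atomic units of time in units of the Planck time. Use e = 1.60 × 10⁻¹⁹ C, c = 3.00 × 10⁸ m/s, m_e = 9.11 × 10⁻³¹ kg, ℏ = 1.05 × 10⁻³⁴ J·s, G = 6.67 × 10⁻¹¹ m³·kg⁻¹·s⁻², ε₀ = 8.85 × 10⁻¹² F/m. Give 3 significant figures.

2.97 × 10²³

atomic unit of time: τ_au = (4πε₀)²ℏ³/(m_e e⁴) = 2.40 × 10⁻¹⁷ s
Planck time: t_P = √(ℏG/c⁵) = 5.37 × 10⁻⁴⁴ s
6.65 × 10⁻⁴ × 2.40 × 10⁻¹⁷ / 5.37 × 10⁻⁴⁴ = 2.97 × 10²³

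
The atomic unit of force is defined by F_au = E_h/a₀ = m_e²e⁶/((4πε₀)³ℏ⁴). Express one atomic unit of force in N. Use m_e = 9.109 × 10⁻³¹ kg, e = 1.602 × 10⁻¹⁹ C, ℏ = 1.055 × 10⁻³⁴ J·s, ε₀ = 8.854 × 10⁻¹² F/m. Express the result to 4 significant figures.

F_au = E_h/a₀ = m_e²e⁶/((4πε₀)³ℏ⁴)
E_h = 4.354 × 10⁻¹⁸ J
a₀ = 5.297 × 10⁻¹¹ m
E_h/a₀ = 8.220 × 10⁻⁸ N

8.220 × 10⁻⁸ N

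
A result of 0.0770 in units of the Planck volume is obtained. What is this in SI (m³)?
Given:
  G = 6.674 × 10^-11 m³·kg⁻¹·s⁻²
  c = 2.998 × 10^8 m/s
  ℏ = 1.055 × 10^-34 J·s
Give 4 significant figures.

3.252 × 10^-106 m³

One Planck volume: V_P = (ℏG/c³)^(3/2) = 4.224 × 10^-105 m³.
0.0770 × 4.224 × 10^-105 m³ = 3.252 × 10^-106 m³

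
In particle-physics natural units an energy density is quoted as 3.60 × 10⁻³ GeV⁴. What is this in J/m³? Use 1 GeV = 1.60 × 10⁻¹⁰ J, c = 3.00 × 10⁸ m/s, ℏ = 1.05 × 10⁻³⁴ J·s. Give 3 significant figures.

[E]/[L]³ = [E]⁴/(ℏc)³; restore (ℏc)⁻³.
1 GeV⁴ → 1/(ℏc)³ × (1 GeV in J)⁴ = 2.10 × 10³⁷ J/m³.
Result: 3.60 × 10⁻³ × 2.10 × 10³⁷ = 7.55 × 10³⁴ J/m³.

7.55 × 10³⁴ J/m³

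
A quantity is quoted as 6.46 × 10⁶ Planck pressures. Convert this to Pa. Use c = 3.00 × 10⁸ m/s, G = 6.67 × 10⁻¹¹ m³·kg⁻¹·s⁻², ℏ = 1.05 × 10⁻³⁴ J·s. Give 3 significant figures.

3.02 × 10¹²⁰ Pa

One Planck pressure: p_P = c⁷/(ℏG²) = 4.68 × 10¹¹³ Pa.
6.46 × 10⁶ × 4.68 × 10¹¹³ Pa = 3.02 × 10¹²⁰ Pa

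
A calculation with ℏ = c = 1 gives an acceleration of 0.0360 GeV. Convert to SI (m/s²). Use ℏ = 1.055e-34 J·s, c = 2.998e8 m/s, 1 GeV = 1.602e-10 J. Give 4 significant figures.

1.639e31 m/s²

Acceleration is [L]/[T]² = c·[E]/ℏ.
1 GeV → c/ℏ × (1 GeV in J) = 4.552e32 m/s².
Result: 0.0360 × 4.552e32 = 1.639e31 m/s².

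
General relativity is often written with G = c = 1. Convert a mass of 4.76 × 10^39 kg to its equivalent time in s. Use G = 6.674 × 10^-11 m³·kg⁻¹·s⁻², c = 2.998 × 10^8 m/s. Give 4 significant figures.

1.179 × 10^4 s

Mass → time via G/c³.
4.76 × 10^39 kg × (G/c³) = 1.179 × 10^4 s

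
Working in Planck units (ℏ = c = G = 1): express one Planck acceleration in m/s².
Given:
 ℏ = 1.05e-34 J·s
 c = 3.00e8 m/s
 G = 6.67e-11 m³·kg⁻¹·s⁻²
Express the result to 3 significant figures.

5.59e51 m/s²

From ℏ = c = G = 1 the acceleration scale is a_P = √(c⁷/(ℏG)).
  = √(3.12e103)
  = 5.59e51 m/s²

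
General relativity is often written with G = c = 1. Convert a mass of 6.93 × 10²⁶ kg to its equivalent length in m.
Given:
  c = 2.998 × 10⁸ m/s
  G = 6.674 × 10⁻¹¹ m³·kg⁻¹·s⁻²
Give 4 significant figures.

In G = c = 1 units mass has dimensions of length; the conversion factor is G/c².
6.93 × 10²⁶ kg × (G/c²) = 0.5146 m

0.5146 m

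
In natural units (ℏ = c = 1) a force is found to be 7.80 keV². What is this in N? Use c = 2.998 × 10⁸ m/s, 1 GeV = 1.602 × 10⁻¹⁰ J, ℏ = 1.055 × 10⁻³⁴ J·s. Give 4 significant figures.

6.329 × 10⁻⁶ N

Force is [E]/[L] = [E]²/(ℏc); restore (ℏc)⁻¹.
1 GeV² → 1/(ℏc) × (1 GeV in J)² = 8.114 × 10⁵ N.
Convert the energy scale: 7.80 keV² = 7.80 × 10⁻¹² GeV².
Result: 7.80 × 10⁻¹² × 8.114 × 10⁵ = 6.329 × 10⁻⁶ N.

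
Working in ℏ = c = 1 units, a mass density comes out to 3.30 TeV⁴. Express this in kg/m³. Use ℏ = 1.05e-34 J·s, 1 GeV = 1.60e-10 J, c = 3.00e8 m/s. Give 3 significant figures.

Mass density is [E]/(c²[L]³) = [E]⁴/(ℏ³c⁵).
1 GeV⁴ → 1/(ℏ³c⁵) × (1 GeV in J)⁴ = 2.33e20 kg/m³.
Convert the energy scale: 3.30 TeV⁴ = 3.30e12 GeV⁴.
Result: 3.30e12 × 2.33e20 = 7.69e32 kg/m³.

7.69e32 kg/m³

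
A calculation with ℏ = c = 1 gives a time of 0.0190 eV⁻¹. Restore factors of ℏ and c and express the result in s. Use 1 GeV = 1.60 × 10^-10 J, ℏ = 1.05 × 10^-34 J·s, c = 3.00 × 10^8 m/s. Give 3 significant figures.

A time is [E]⁻¹ in ℏ=c=1; restore one factor of ℏ.
1 GeV⁻¹ → ℏ × (1 GeV in J)⁻¹ = 6.56 × 10^-25 s.
Convert the energy scale: 0.0190 eV⁻¹ = 1.90 × 10^7 GeV⁻¹.
Result: 1.90 × 10^7 × 6.56 × 10^-25 = 1.25 × 10^-17 s.

1.25 × 10^-17 s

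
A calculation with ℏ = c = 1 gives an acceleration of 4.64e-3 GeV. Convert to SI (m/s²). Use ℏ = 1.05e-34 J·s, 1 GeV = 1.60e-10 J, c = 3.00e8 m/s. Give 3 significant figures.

Acceleration is [L]/[T]² = c·[E]/ℏ.
1 GeV → c/ℏ × (1 GeV in J) = 4.57e32 m/s².
Result: 4.64e-3 × 4.57e32 = 2.12e30 m/s².

2.12e30 m/s²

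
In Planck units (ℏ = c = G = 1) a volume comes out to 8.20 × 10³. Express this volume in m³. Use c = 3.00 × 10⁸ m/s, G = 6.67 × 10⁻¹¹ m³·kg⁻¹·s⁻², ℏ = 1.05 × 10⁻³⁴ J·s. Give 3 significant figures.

One Planck volume: V_P = (ℏG/c³)^(3/2) = 4.18 × 10⁻¹⁰⁵ m³.
8.20 × 10³ × 4.18 × 10⁻¹⁰⁵ m³ = 3.43 × 10⁻¹⁰¹ m³

3.43 × 10⁻¹⁰¹ m³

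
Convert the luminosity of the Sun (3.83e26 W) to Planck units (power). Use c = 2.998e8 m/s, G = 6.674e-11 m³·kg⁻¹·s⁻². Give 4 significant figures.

Planck power: P_P = c⁵/G = 3.629e52 W.
3.83e26 / 3.629e52 = 1.055e-26

1.055e-26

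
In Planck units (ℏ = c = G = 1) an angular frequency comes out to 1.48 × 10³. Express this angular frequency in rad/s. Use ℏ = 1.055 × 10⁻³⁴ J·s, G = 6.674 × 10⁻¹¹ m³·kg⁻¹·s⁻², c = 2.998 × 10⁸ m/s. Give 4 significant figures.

2.745 × 10⁴⁶ rad/s

One Planck angular frequency: ω_P = √(c⁵/(ℏG)) = 1.855 × 10⁴³ rad/s.
1.48 × 10³ × 1.855 × 10⁴³ rad/s = 2.745 × 10⁴⁶ rad/s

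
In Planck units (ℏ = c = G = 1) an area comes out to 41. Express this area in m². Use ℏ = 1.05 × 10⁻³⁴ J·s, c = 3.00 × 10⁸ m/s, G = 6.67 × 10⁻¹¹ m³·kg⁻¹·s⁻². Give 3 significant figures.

One Planck area: A_P = ℏG/c³ = 2.59 × 10⁻⁷⁰ m².
41 × 2.59 × 10⁻⁷⁰ m² = 1.06 × 10⁻⁶⁸ m²

1.06 × 10⁻⁶⁸ m²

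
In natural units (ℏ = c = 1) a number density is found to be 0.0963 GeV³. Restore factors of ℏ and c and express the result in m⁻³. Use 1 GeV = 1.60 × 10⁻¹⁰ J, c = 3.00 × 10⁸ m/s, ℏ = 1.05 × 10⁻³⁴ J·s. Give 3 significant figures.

1.26 × 10⁴⁶ m⁻³

Number density is [L]⁻³ = [E]³/(ℏc)³.
1 GeV³ → 1/(ℏc)³ × (1 GeV in J)³ = 1.31 × 10⁴⁷ m⁻³.
Result: 0.0963 × 1.31 × 10⁴⁷ = 1.26 × 10⁴⁶ m⁻³.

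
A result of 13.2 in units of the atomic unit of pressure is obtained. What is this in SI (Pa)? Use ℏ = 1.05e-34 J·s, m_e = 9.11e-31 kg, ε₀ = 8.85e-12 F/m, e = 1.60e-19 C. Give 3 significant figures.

One atomic unit of pressure: P_au = E_h/a₀³ = m_e⁴e¹⁰/((4πε₀)⁵ℏ⁸) = 3.01e13 Pa.
13.2 × 3.01e13 Pa = 3.98e14 Pa

3.98e14 Pa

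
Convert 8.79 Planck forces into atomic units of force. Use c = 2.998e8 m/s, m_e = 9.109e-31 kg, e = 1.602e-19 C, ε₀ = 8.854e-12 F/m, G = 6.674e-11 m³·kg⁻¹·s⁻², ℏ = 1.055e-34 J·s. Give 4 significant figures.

1.294e52

Planck force: F_P = c⁴/G = 1.210e44 N
atomic unit of force: F_au = E_h/a₀ = m_e²e⁶/((4πε₀)³ℏ⁴) = 8.220e-8 N
8.79 × 1.210e44 / 8.220e-8 = 1.294e52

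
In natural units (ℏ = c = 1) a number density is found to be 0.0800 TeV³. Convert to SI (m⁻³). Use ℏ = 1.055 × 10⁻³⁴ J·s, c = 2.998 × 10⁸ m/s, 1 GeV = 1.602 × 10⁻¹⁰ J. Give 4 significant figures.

Number density is [L]⁻³ = [E]³/(ℏc)³.
1 GeV³ → 1/(ℏc)³ × (1 GeV in J)³ = 1.299 × 10⁴⁷ m⁻³.
Convert the energy scale: 0.0800 TeV³ = 8.00 × 10⁷ GeV³.
Result: 8.00 × 10⁷ × 1.299 × 10⁴⁷ = 1.040 × 10⁵⁵ m⁻³.

1.040 × 10⁵⁵ m⁻³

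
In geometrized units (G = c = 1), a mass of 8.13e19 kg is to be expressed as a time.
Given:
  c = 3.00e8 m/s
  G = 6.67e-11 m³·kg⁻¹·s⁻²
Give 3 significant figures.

2.01e-16 s

Mass → time via G/c³.
8.13e19 kg × (G/c³) = 2.01e-16 s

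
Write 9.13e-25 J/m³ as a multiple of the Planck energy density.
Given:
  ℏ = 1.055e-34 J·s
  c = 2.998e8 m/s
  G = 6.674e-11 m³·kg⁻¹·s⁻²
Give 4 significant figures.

1.971e-138

Planck energy density: u_P = c⁷/(ℏG²) = 4.632e113 J/m³.
9.13e-25 / 4.632e113 = 1.971e-138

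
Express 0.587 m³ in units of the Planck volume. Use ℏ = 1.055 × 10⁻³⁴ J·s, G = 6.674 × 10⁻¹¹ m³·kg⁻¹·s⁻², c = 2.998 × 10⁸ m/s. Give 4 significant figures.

Planck volume: V_P = (ℏG/c³)^(3/2) = 4.224 × 10⁻¹⁰⁵ m³.
0.587 / 4.224 × 10⁻¹⁰⁵ = 1.390 × 10¹⁰⁴

1.390 × 10¹⁰⁴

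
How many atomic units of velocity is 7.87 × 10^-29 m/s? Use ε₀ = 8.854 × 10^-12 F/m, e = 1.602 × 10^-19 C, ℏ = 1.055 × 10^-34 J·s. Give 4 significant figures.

atomic unit of velocity: v_au = e²/(4πε₀ℏ) = 2.186 × 10^6 m/s.
7.87 × 10^-29 / 2.186 × 10^6 = 3.600 × 10^-35

3.600 × 10^-35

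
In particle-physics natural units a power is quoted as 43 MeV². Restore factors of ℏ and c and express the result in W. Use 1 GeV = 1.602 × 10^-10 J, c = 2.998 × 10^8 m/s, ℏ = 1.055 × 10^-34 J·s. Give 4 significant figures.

Power is [E]/[T] = [E]²/ℏ.
1 GeV² → 1/ℏ × (1 GeV in J)² = 2.433 × 10^14 W.
Convert the energy scale: 43 MeV² = 4.30 × 10^-5 GeV².
Result: 4.30 × 10^-5 × 2.433 × 10^14 = 1.046 × 10^10 W.

1.046 × 10^10 W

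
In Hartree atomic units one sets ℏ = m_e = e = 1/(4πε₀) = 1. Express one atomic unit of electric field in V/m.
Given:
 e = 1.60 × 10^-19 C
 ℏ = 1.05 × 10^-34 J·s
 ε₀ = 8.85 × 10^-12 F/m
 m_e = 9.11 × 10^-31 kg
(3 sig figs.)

E_au = E_h/(e a₀) = m_e²e⁵/((4πε₀)³ℏ⁴)
E_h = 4.38 × 10^-18 J
a₀ = 5.26 × 10^-11 m
E_h/(e·a₀) = 5.20 × 10^11 V/m

5.20 × 10^11 V/m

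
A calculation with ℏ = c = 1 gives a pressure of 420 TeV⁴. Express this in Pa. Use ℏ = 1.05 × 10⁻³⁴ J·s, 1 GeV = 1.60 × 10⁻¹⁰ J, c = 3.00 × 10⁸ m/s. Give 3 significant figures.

8.81 × 10⁵¹ Pa

Pressure is [E]/[L]³ = [E]⁴/(ℏc)³.
1 GeV⁴ → 1/(ℏc)³ × (1 GeV in J)⁴ = 2.10 × 10³⁷ Pa.
Convert the energy scale: 420 TeV⁴ = 4.20 × 10¹⁴ GeV⁴.
Result: 4.20 × 10¹⁴ × 2.10 × 10³⁷ = 8.81 × 10⁵¹ Pa.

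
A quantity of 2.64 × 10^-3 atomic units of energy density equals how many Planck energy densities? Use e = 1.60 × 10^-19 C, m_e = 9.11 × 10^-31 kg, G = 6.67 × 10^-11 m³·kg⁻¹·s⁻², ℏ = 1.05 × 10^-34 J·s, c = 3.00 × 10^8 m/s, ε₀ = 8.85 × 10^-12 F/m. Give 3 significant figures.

atomic unit of energy density: u_au = E_h/a₀³ = m_e⁴e¹⁰/((4πε₀)⁵ℏ⁸) = 3.01 × 10^13 J/m³
Planck energy density: u_P = c⁷/(ℏG²) = 4.68 × 10^113 J/m³
2.64 × 10^-3 × 3.01 × 10^13 / 4.68 × 10^113 = 1.70 × 10^-103

1.70 × 10^-103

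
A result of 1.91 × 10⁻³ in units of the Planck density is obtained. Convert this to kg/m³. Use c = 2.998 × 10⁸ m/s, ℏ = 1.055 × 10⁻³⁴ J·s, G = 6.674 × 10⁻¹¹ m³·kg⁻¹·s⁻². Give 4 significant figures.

9.844 × 10⁹³ kg/m³

One Planck density: ρ_P = c⁵/(ℏG²) = 5.154 × 10⁹⁶ kg/m³.
1.91 × 10⁻³ × 5.154 × 10⁹⁶ kg/m³ = 9.844 × 10⁹³ kg/m³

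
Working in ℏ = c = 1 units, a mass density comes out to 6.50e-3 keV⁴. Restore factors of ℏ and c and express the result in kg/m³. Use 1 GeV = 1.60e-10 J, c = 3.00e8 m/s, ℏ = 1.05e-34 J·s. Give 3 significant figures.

Mass density is [E]/(c²[L]³) = [E]⁴/(ℏ³c⁵).
1 GeV⁴ → 1/(ℏ³c⁵) × (1 GeV in J)⁴ = 2.33e20 kg/m³.
Convert the energy scale: 6.50e-3 keV⁴ = 6.50e-27 GeV⁴.
Result: 6.50e-27 × 2.33e20 = 1.51e-6 kg/m³.

1.51e-6 kg/m³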